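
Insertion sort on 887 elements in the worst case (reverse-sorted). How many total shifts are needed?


In the worst case (reverse-sorted), each element shifts past all previous:
  Element 1: 1 shifts
  Element 2: 2 shifts
  Element 3: 3 shifts
  Element 4: 4 shifts
  Element 5: 5 shifts
  ...
  Element 886: 886 shifts
Total = 1 + 2 + ... + 886
= 887*(887-1)/2 = 392941


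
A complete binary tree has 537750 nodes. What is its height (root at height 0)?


In a complete binary tree, level k holds nodes 2^k .. 2^(k+1)-1 (1-indexed).
Height = floor(log2(n)) = floor(log2(537750)) = 19
Check: 2^19 = 524288 <= 537750 < 1048576 = 2^20


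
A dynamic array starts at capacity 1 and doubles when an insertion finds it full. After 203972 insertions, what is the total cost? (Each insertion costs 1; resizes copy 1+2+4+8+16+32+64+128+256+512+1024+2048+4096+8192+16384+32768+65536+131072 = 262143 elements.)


Insertion cost: 203972 (one per element)
Resizes occur just before inserting elements 2, 3, 5, 9, ...
Elements copied at each resize: 1 + 2 + 4 + 8 + 16 + 32 + 64 + 128 + 256 + 512 + 1024 + 2048 + 4096 + 8192 + 16384 + 32768 + 65536 + 131072
Sum of copies = 262143 (geometric series: 2^k - 1)
Total = 203972 + 262143 = 466115


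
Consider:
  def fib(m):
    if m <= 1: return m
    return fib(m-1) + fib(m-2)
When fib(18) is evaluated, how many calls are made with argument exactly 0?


Let N(m) = number of times fib(m) is called while evaluating fib(18).
N(18) = 1 (the initial call).
N(17) = 1 (only fib(18) calls it).
For 1 <= m <= 16: fib(m) is called by fib(m+1) and fib(m+2), so
  N(m) = N(m+1) + N(m+2).
fib(0) is called only by fib(2), so N(0) = N(2).
Walk down from m=18:
  N(18)=1, N(17)=1, N(16)=2, N(15)=3, N(14)=5, N(13)=8, N(12)=13, N(11)=21, N(10)=34, N(9)=55, N(8)=89, N(7)=144, N(6)=233, N(5)=377, N(4)=610, N(3)=987, N(2)=1597, N(1)=2584, N(0)=N(2)=1597
N(0) = 1597


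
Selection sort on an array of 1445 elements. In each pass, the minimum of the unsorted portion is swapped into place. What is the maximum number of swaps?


Selection sort performs one swap per pass:
  Pass 1: find min in positions 0 to 1444, swap with position 0
  Pass 2: find min in positions 1 to 1444, swap with position 1
  Pass 3: find min in positions 2 to 1444, swap with position 2
  Pass 4: find min in positions 3 to 1444, swap with position 3
  Pass 5: find min in positions 4 to 1444, swap with position 4
  ... (1439 more passes)
Total passes (and swaps) = n - 1 = 1445 - 1 = 1444


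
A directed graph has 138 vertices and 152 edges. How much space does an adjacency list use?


Adjacency list: one list head per vertex + one entry per edge
Vertex heads: 138
Edge entries: 152
Total = 138 + 152 = 290


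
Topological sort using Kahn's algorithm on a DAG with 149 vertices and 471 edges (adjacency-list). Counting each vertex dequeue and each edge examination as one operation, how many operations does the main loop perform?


Kahn's algorithm:
  1. Compute in-degrees: O(V + E)
  2. Process queue: each vertex dequeued once (O(V))
     each edge examined once (O(E))
Total = V + E = 149 + 471 = 620


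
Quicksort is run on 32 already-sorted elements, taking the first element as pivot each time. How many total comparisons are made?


Sum of comparisons per partition:
31 + 30 + ... + 1 + 0
= 32 * (32 - 1) / 2
= 32 * 31 / 2
= 496


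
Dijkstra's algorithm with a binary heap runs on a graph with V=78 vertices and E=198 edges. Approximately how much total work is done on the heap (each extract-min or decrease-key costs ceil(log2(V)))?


Dijkstra with a binary heap: each vertex is extracted once, each edge may relax once.
Each heap operation costs O(log V).
V + E = 78 + 198 = 276
ceil(log2(78)) = 7 (since 2^6 = 64 < 78 <= 128 = 2^7)
Total heap work = (V+E) * ceil(log2(V)) = 276 * 7 = 1932


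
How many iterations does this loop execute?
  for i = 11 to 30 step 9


The loop variable i takes values starting at 11 and increments by 9 each iteration.
Sequence: i = 11, 20, 29
The upper bound 30 is inclusive, so the count is floor((last - first) / step) + 1:
floor((30 - 11) / 9) + 1 = floor(19/9) + 1 = 2 + 1 = 3


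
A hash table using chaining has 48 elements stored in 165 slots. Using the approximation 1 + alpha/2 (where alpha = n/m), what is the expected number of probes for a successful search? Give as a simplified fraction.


Load factor alpha = n/m = 48/165
Expected probes = 1 + alpha/2 = 1 + 48/(2*165)
= 1 + 48/330
= 330/330 + 48/330
= 378/330
Simplify: 63/55


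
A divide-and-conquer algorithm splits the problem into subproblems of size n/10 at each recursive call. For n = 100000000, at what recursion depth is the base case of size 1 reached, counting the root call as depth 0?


At each depth, the problem size is divided by 10:
  Depth 0: problem size = 100000000
  Depth 1: problem size = 10000000
  Depth 2: problem size = 1000000
  Depth 3: problem size = 100000
  Depth 4: problem size = 10000
  Depth 5: problem size = 1000
  Depth 6: problem size = 100
  Depth 7: problem size = 10
  Depth 8: problem size = 1 (base case)
The base case is reached at depth log_10(100000000) = 8 (the tree has 9 levels counting depth 0, but the depth asked for is 8).
Recursion depth = 8


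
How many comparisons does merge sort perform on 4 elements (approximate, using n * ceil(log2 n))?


Recursion depth: ceil(log2(4)) = 2
Each recursion level merges n = 4 elements
Total = 4 * 2 = 8


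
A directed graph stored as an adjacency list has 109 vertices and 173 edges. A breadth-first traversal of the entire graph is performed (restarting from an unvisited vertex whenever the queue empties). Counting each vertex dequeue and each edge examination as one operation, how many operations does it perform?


A full BFS traversal dequeues each vertex once and examines each edge once.
Vertex visits: 109
Edge visits: 173
V + E = 109 + 173 = 282


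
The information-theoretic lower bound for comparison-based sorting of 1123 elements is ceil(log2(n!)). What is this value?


A binary decision tree of height h has at most 2^h leaves and needs at least n! of them, so h >= ceil(log2(n!)).
1123! is far too large to multiply out, so use Stirling's series:
  ln(n!) ~ n ln n - n + (1/2) ln(2 pi n) + 1/(12n)  (error below 1/(360 n^3), negligible here)
  ln(1123) = 7.0237590
  n ln n = 1123 * 7.0237590 = 7887.6814
  (1/2) ln(2 pi * 1123) = (1/2) ln(7056.0171) = 4.4308
  1/(12*1123) = 0.0001
  ln(1123!) ~ 7887.6814 - 1123 + 4.4308 + 0.0001 = 6769.1123
Convert to base 2: log2(1123!) = 6769.1123 / ln 2 = 6769.1123 / 0.69314718 = 9765.7648
ceil(9765.7648) = 9766


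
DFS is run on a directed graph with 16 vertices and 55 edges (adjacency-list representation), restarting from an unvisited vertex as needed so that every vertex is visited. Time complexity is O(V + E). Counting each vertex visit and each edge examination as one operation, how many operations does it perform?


A full DFS traversal processes each vertex exactly once (push/pop on stack).
Each directed edge is examined once.
V = 16, E = 55
V + E = 71


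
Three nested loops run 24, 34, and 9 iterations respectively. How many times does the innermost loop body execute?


Loop 1 (outermost): 24 iterations
Loop 2 (middle): 34 iterations per outer
Loop 3 (innermost): 9 iterations per middle
Total = 24 * 34 * 9 = 7344


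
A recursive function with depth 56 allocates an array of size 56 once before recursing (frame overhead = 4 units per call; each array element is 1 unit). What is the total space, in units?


Array allocation: 56 units (allocated once)
Stack frames: 56 deep * 4 per frame = 224 units
Total = 56 + 224 = 280


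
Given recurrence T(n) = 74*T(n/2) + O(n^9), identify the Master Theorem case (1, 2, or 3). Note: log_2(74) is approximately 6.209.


Master Theorem parameters: a=74, b=2, c=9
log_b(a) = 6.209
Compare b^c with a: 2^9 = 512 > 74, so c > log_b(a).
Comparing c=9 vs log_b(a)=6.209:
9 > 6.209 => Case 3
Result: T(n) = O(n^9)
Master Theorem case = 3


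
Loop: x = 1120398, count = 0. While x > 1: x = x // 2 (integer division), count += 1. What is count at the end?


The variable x halves each step:
x = 1120398 -> 560199 -> 280099 -> 140049 -> 70024 -> 35012 -> 17506 -> 8753 -> 4376 -> 2188 -> 1094 -> 547 -> 273 -> 136 -> 68 -> 34 -> 17 -> 8 -> 4 -> 2 -> 1
Number of halvings = floor(log2(1120398)) = 20


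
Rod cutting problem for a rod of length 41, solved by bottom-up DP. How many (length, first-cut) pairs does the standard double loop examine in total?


For each subproblem length i = 1..41, the inner loop considers i possible first cuts.
Total = 1 + 2 + ... + 41
= 41*(41+1)/2
= 41*42/2 = 861


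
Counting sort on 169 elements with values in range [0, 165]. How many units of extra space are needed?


Output array size: 169 (to store sorted result)
Count array size: 166 (one slot per possible value, range 0 to 165)
Total extra space = 169 + 166 = 335


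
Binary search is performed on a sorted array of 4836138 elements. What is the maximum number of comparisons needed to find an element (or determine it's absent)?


Binary search halves the search space each comparison:
  Step 1: search space = 4836138 -> 2418069
  Step 2: search space = 2418069 -> 1209034
  Step 3: search space = 1209034 -> 604517
  Step 4: search space = 604517 -> 302258
  Step 5: search space = 302258 -> 151129
  Step 6: search space = 151129 -> 75564
  Step 7: search space = 75564 -> 37782
  Step 8: search space = 37782 -> 18891
  Step 9: search space = 18891 -> 9445
  Step 10: search space = 9445 -> 4722
  Step 11: search space = 4722 -> 2361
  Step 12: search space = 2361 -> 1180
  Step 13: search space = 1180 -> 590
  Step 14: search space = 590 -> 295
  Step 15: search space = 295 -> 147
  Step 16: search space = 147 -> 73
  Step 17: search space = 73 -> 36
  Step 18: search space = 36 -> 18
  Step 19: search space = 18 -> 9
  Step 20: search space = 9 -> 4
  Step 21: search space = 4 -> 2
  Step 22: search space = 2 -> 1
  Step 23: search space = 1 (final check)
Maximum comparisons = floor(log2(4836138)) + 1 = 22 + 1 = 23


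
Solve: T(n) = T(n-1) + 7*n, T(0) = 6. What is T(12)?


Expanding the recurrence:
T(12) = T(11) + 7*12
       = T(10) + 7*11 + 7*12
       ...
       = T(0) + 7*(1 + 2 + ... + 12)
       = 6 + 7 * 12*13/2
       = 6 + 7 * 78
       = 6 + 546 = 552


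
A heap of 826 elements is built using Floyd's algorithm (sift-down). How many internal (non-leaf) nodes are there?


Leaf nodes occupy roughly half the array.
Sift-down is called for each internal node, starting from the last one.
Internal nodes = floor(n/2) = floor(826/2) = 413


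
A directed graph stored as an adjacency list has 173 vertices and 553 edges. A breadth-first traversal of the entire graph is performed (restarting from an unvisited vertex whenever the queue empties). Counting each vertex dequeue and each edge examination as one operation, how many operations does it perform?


A full BFS traversal dequeues each vertex once and examines each edge once.
Vertex visits: 173
Edge visits: 553
V + E = 173 + 553 = 726


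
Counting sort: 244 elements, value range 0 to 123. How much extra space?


n = 244 (output array)
k = 124 (count array for 124 distinct values)
Extra space = 244 + 124 = 368


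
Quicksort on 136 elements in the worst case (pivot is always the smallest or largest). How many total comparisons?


In the worst case, each partition step picks the worst pivot:
  Partition 1: 135 comparisons (n-1 elements to compare)
  Partition 2: 134 comparisons
  Partition 3: 133 comparisons
  Partition 4: 132 comparisons
  Partition 5: 131 comparisons
  ...
  Last partition: 0 comparisons
Total = (n-1) + (n-2) + ... + 1 + 0 = n*(n-1)/2
= 136*135/2 = 9180


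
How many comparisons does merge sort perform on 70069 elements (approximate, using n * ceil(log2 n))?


Recursion depth: ceil(log2(70069)) = 17
Each recursion level merges n = 70069 elements
Total = 70069 * 17 = 1191173


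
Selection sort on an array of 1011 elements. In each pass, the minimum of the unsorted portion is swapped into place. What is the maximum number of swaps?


Selection sort performs one swap per pass:
  Pass 1: find min in positions 0 to 1010, swap with position 0
  Pass 2: find min in positions 1 to 1010, swap with position 1
  Pass 3: find min in positions 2 to 1010, swap with position 2
  Pass 4: find min in positions 3 to 1010, swap with position 3
  Pass 5: find min in positions 4 to 1010, swap with position 4
  ... (1005 more passes)
Total passes (and swaps) = n - 1 = 1011 - 1 = 1010


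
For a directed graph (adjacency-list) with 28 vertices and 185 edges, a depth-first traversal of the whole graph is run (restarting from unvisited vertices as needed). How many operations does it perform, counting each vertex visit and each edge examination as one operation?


A full DFS traversal visits each vertex once and examines each edge once.
V = 28
E = 185
Sum = 28 + 185 = 213


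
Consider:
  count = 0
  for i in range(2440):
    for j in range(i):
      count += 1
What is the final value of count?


For each i, the inner loop runs i times:
  i=0: inner runs 0 times
  i=1: inner runs 1 time
  i=2: inner runs 2 times
  i=3: inner runs 3 times
  i=4: inner runs 4 times
  i=5: inner runs 5 times
  i=6: inner runs 6 times
  i=7: inner runs 7 times
  ...
Total = 0 + 1 + 2 + ... + 2439 = 2440*(2440-1)/2 = 2975580


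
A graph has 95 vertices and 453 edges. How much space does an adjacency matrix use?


Adjacency matrix: V x V grid of entries
Space = V^2 = 95^2 = 95 * 95 = 9025


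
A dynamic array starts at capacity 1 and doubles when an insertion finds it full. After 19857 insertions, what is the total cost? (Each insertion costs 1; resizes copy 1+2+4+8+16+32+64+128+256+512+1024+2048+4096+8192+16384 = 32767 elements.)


Insertion cost: 19857 (one per element)
Resizes occur just before inserting elements 2, 3, 5, 9, ...
Elements copied at each resize: 1 + 2 + 4 + 8 + 16 + 32 + 64 + 128 + 256 + 512 + 1024 + 2048 + 4096 + 8192 + 16384
Sum of copies = 32767 (geometric series: 2^k - 1)
Total = 19857 + 32767 = 52624


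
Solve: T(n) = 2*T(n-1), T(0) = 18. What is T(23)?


Unrolling:
T(23) = 2*T(22) = 2^2*T(21) = ... = 2^23*T(0)
= 2^23 * 18
= 8388608 * 18 = 150994944


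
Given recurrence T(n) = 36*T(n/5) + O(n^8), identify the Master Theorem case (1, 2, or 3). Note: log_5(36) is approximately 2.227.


Master Theorem parameters: a=36, b=5, c=8
log_b(a) = 2.227
Compare b^c with a: 5^8 = 390625 > 36, so c > log_b(a).
Comparing c=8 vs log_b(a)=2.227:
8 > 2.227 => Case 3
Result: T(n) = O(n^8)
Master Theorem case = 3


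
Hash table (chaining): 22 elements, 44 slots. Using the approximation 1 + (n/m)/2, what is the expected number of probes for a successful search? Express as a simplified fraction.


Computing expected probes:
alpha = 22/44
= 1 + alpha/2
= 1 + 22/(2*44)
= (2*44 + 22) / (2*44)
= 110/88 = 5/4


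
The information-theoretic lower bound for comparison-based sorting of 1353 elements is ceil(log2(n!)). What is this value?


A binary decision tree of height h has at most 2^h leaves and needs at least n! of them, so h >= ceil(log2(n!)).
1353! is far too large to multiply out, so use Stirling's series:
  ln(n!) ~ n ln n - n + (1/2) ln(2 pi n) + 1/(12n)  (error below 1/(360 n^3), negligible here)
  ln(1353) = 7.2100796
  n ln n = 1353 * 7.2100796 = 9755.2377
  (1/2) ln(2 pi * 1353) = (1/2) ln(8501.1497) = 4.5240
  1/(12*1353) = 0.0001
  ln(1353!) ~ 9755.2377 - 1353 + 4.5240 + 0.0001 = 8406.7618
Convert to base 2: log2(1353!) = 8406.7618 / ln 2 = 8406.7618 / 0.69314718 = 12128.3936
ceil(12128.3936) = 12129


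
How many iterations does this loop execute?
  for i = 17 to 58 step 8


The loop variable i takes values starting at 17 and increments by 8 each iteration.
Sequence: i = 17, 25, 33, 41, 49, 57
The upper bound 58 is inclusive, so the count is floor((last - first) / step) + 1:
floor((58 - 17) / 8) + 1 = floor(41/8) + 1 = 5 + 1 = 6


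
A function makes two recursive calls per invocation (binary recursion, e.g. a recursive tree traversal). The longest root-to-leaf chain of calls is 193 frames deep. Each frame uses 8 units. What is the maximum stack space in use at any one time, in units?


Binary recursion: the two calls run one after the other, so only one root-to-leaf chain of frames is on the stack at a time.
Maximum depth (longest chain) = 193 frames
Each frame = 8 units
Max stack space = 193 * 8 = 1544


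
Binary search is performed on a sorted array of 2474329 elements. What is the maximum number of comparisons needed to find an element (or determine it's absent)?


Binary search halves the search space each comparison:
  Step 1: search space = 2474329 -> 1237164
  Step 2: search space = 1237164 -> 618582
  Step 3: search space = 618582 -> 309291
  Step 4: search space = 309291 -> 154645
  Step 5: search space = 154645 -> 77322
  Step 6: search space = 77322 -> 38661
  Step 7: search space = 38661 -> 19330
  Step 8: search space = 19330 -> 9665
  Step 9: search space = 9665 -> 4832
  Step 10: search space = 4832 -> 2416
  Step 11: search space = 2416 -> 1208
  Step 12: search space = 1208 -> 604
  Step 13: search space = 604 -> 302
  Step 14: search space = 302 -> 151
  Step 15: search space = 151 -> 75
  Step 16: search space = 75 -> 37
  Step 17: search space = 37 -> 18
  Step 18: search space = 18 -> 9
  Step 19: search space = 9 -> 4
  Step 20: search space = 4 -> 2
  Step 21: search space = 2 -> 1
  Step 22: search space = 1 (final check)
Maximum comparisons = floor(log2(2474329)) + 1 = 21 + 1 = 22


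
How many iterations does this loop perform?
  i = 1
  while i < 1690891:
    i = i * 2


The loop variable doubles each iteration:
i = 1 -> 2 -> 4 -> 8 -> 16 -> 32 -> 64 -> 128 -> 256 -> 512 -> 1024 -> 2048 -> 4096 -> 8192 -> 16384 -> 32768 -> 65536 -> 131072 -> 262144 -> 524288 -> 1048576 -> 2097152 (stop, 2097152 >= 1690891)
Number of doublings = ceil(log2(1690891)) = 21


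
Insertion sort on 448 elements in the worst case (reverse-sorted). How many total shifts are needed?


In the worst case (reverse-sorted), each element shifts past all previous:
  Element 1: 1 shifts
  Element 2: 2 shifts
  Element 3: 3 shifts
  Element 4: 4 shifts
  Element 5: 5 shifts
  ...
  Element 447: 447 shifts
Total = 1 + 2 + ... + 447
= 448*(448-1)/2 = 100128


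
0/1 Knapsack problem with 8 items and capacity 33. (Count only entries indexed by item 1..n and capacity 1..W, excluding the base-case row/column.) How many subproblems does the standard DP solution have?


The DP table is indexed by (item, capacity).
Rows: 8 items
Columns: 33 capacity values (1 to W)
Total subproblems = 8 * 33 = 264


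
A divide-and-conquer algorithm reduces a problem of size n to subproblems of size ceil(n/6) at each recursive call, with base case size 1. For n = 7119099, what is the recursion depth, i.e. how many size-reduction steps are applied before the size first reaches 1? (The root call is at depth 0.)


Each step divides the size by 6 (rounding up); after k steps the size is ceil(n/6^k), which equals 1 exactly when 6^k >= n.
So the depth is the smallest k with 6^k >= 7119099, i.e. ceil(log_6(7119099)).
6^8 = 1679616 < 7119099 <= 10077696 = 6^9
Recursion depth = 9


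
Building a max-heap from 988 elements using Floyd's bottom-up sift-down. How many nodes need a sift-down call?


In a heap of 988 elements (0-indexed array):
  Last element index: 987
  Parent of last element: floor((987 - 1) / 2) = 493
  Internal nodes: indices 0 to 493
  Count = floor(988/2) = 494


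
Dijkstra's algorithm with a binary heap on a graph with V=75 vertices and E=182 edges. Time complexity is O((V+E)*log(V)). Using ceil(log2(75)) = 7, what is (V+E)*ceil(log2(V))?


Dijkstra with a binary heap: each vertex is extracted once, each edge may relax once.
Each heap operation costs O(log V).
V + E = 75 + 182 = 257
ceil(log2(75)) = 7 (since 2^6 = 64 < 75 <= 128 = 2^7)
Total heap work = (V+E) * ceil(log2(V)) = 257 * 7 = 1799


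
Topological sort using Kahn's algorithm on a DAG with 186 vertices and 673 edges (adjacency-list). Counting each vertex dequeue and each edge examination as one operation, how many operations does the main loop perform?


Kahn's algorithm:
  1. Compute in-degrees: O(V + E)
  2. Process queue: each vertex dequeued once (O(V))
     each edge examined once (O(E))
Total = V + E = 186 + 673 = 859


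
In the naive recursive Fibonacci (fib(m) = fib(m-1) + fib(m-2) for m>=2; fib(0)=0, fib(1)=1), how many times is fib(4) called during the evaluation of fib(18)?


Let N(m) = number of times fib(m) is called while evaluating fib(18).
N(18) = 1 (the initial call).
N(17) = 1 (only fib(18) calls it).
For 1 <= m <= 16: fib(m) is called by fib(m+1) and fib(m+2), so
  N(m) = N(m+1) + N(m+2).
fib(0) is called only by fib(2), so N(0) = N(2).
Walk down from m=18:
  N(18)=1, N(17)=1, N(16)=2, N(15)=3, N(14)=5, N(13)=8, N(12)=13, N(11)=21, N(10)=34, N(9)=55, N(8)=89, N(7)=144, N(6)=233, N(5)=377, N(4)=610
N(4) = 610


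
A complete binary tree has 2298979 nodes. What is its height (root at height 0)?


In a complete binary tree, level k holds nodes 2^k .. 2^(k+1)-1 (1-indexed).
Height = floor(log2(n)) = floor(log2(2298979)) = 21
Check: 2^21 = 2097152 <= 2298979 < 4194304 = 2^22


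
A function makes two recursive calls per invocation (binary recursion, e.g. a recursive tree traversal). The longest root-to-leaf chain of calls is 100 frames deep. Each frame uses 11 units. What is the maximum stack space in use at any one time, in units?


Binary recursion: the two calls run one after the other, so only one root-to-leaf chain of frames is on the stack at a time.
Maximum depth (longest chain) = 100 frames
Each frame = 11 units
Max stack space = 100 * 11 = 1100


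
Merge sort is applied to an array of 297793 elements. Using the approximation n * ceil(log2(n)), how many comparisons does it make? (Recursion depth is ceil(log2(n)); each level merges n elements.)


Merge sort divides the array into halves recursively.
Number of levels = ceil(log2(297793)) = 19
At each level, approximately n = 297793 comparisons are needed for merging.
Total comparisons ~ n * ceil(log2(n)) = 297793 * 19 = 5658067


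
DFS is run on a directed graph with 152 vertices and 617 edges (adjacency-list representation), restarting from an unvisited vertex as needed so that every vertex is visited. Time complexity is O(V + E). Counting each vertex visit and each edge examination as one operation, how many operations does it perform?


A full DFS traversal processes each vertex exactly once (push/pop on stack).
Each directed edge is examined once.
V = 152, E = 617
V + E = 769


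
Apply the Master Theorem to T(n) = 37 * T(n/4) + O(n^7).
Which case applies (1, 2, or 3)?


The Master Theorem: T(n) = a*T(n/b) + O(n^c)
  a = 37, b = 4, c = 7
log_b(a) = log_4(37) ~ 2.605
Compare b^c with a: 4^7 = 16384 > 37, so c > log_b(a).
Since c > log_b(a), Case 3 applies.
T(n) = O(n^7)
Master Theorem case = 3


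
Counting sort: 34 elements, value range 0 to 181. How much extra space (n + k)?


n = 34 (output array)
k = 182 (count array for 182 distinct values)
Extra space = 34 + 182 = 216


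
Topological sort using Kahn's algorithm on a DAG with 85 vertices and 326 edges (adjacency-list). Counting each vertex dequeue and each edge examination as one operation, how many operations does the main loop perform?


Kahn's algorithm:
  1. Compute in-degrees: O(V + E)
  2. Process queue: each vertex dequeued once (O(V))
     each edge examined once (O(E))
Total = V + E = 85 + 326 = 411


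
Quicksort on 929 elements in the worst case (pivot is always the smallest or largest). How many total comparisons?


In the worst case, each partition step picks the worst pivot:
  Partition 1: 928 comparisons (n-1 elements to compare)
  Partition 2: 927 comparisons
  Partition 3: 926 comparisons
  Partition 4: 925 comparisons
  Partition 5: 924 comparisons
  ...
  Last partition: 0 comparisons
Total = (n-1) + (n-2) + ... + 1 + 0 = n*(n-1)/2
= 929*928/2 = 431056


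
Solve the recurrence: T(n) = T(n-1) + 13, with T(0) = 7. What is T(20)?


Unrolling the recurrence:
T(20) = T(19) + 13
       = T(18) + 13 + 13
       = T(17) + 13*3
       ...
       = T(0) + 13*20
       = 7 + 260 = 267


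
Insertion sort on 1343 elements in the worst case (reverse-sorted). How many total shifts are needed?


In the worst case (reverse-sorted), each element shifts past all previous:
  Element 1: 1 shifts
  Element 2: 2 shifts
  Element 3: 3 shifts
  Element 4: 4 shifts
  Element 5: 5 shifts
  ...
  Element 1342: 1342 shifts
Total = 1 + 2 + ... + 1342
= 1343*(1343-1)/2 = 901153


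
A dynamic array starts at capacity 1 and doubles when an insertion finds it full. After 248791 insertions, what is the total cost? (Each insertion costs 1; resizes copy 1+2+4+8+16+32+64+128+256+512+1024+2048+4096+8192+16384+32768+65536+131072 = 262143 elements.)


Insertion cost: 248791 (one per element)
Resizes occur just before inserting elements 2, 3, 5, 9, ...
Elements copied at each resize: 1 + 2 + 4 + 8 + 16 + 32 + 64 + 128 + 256 + 512 + 1024 + 2048 + 4096 + 8192 + 16384 + 32768 + 65536 + 131072
Sum of copies = 262143 (geometric series: 2^k - 1)
Total = 248791 + 262143 = 510934


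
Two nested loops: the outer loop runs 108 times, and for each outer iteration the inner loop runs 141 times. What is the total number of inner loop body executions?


Outer loop: 108 iterations
Inner loop: 141 iterations per outer iteration
Total = 108 * 141 = 15228


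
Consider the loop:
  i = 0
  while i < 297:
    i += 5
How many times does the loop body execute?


Starting at i = 0, each iteration adds 5.
Iterations until i >= 297:
  Iteration 1: i = 0 -> i = 5
  Iteration 2: i = 5 -> i = 10
  Iteration 3: i = 10 -> i = 15
  Iteration 4: i = 15 -> i = 20
  Iteration 5: i = 20 -> i = 25
  Iteration 6: i = 25 -> i = 30
  Iteration 7: i = 30 -> i = 35
  Iteration 8: i = 35 -> i = 40
  ... continuing ...
Total iterations = ceil(297/5) = 60


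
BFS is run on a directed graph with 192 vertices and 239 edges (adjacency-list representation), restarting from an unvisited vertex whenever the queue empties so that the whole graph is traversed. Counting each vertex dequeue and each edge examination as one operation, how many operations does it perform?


A full BFS traversal dequeues each vertex exactly once and examines each directed edge exactly once.
V = 192 (vertex processing cost)
E = 239 (edge examination cost)
Total operations proportional to V + E = 192 + 239 = 431


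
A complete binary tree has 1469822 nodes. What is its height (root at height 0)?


In a complete binary tree, level k holds nodes 2^k .. 2^(k+1)-1 (1-indexed).
Height = floor(log2(n)) = floor(log2(1469822)) = 20
Check: 2^20 = 1048576 <= 1469822 < 2097152 = 2^21


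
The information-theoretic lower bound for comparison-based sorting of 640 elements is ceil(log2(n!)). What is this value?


A binary decision tree of height h has at most 2^h leaves and needs at least n! of them, so h >= ceil(log2(n!)).
640! is far too large to multiply out, so use Stirling's series:
  ln(n!) ~ n ln n - n + (1/2) ln(2 pi n) + 1/(12n)  (error below 1/(360 n^3), negligible here)
  ln(640) = 6.4614682
  n ln n = 640 * 6.4614682 = 4135.3396
  (1/2) ln(2 pi * 640) = (1/2) ln(4021.2386) = 4.1497
  1/(12*640) = 0.0001
  ln(640!) ~ 4135.3396 - 640 + 4.1497 + 0.0001 = 3499.4894
Convert to base 2: log2(640!) = 3499.4894 / ln 2 = 3499.4894 / 0.69314718 = 5048.6960
ceil(5048.6960) = 5049


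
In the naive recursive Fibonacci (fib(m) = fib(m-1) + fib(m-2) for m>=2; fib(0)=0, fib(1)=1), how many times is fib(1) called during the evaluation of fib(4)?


Let N(m) = number of times fib(m) is called while evaluating fib(4).
N(4) = 1 (the initial call).
N(3) = 1 (only fib(4) calls it).
For 1 <= m <= 2: fib(m) is called by fib(m+1) and fib(m+2), so
  N(m) = N(m+1) + N(m+2).
fib(0) is called only by fib(2), so N(0) = N(2).
Walk down from m=4:
  N(4)=1, N(3)=1, N(2)=2, N(1)=3
N(1) = 3


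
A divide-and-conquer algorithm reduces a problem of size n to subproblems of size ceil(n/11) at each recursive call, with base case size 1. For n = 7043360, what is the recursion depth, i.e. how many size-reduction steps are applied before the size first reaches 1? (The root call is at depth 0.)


Each step divides the size by 11 (rounding up); after k steps the size is ceil(n/11^k), which equals 1 exactly when 11^k >= n.
So the depth is the smallest k with 11^k >= 7043360, i.e. ceil(log_11(7043360)).
11^6 = 1771561 < 7043360 <= 19487171 = 11^7
Recursion depth = 7


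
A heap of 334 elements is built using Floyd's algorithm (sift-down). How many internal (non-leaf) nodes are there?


Leaf nodes occupy roughly half the array.
Sift-down is called for each internal node, starting from the last one.
Internal nodes = floor(n/2) = floor(334/2) = 167


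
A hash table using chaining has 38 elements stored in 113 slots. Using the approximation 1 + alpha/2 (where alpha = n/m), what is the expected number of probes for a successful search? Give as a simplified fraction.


Load factor alpha = n/m = 38/113
Expected probes = 1 + alpha/2 = 1 + 38/(2*113)
= 1 + 38/226
= 226/226 + 38/226
= 264/226
Simplify: 132/113


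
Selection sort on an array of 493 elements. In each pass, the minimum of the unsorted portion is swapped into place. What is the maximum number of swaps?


Selection sort performs one swap per pass:
  Pass 1: find min in positions 0 to 492, swap with position 0
  Pass 2: find min in positions 1 to 492, swap with position 1
  Pass 3: find min in positions 2 to 492, swap with position 2
  Pass 4: find min in positions 3 to 492, swap with position 3
  Pass 5: find min in positions 4 to 492, swap with position 4
  ... (487 more passes)
Total passes (and swaps) = n - 1 = 493 - 1 = 492


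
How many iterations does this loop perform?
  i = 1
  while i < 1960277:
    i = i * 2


The loop variable doubles each iteration:
i = 1 -> 2 -> 4 -> 8 -> 16 -> 32 -> 64 -> 128 -> 256 -> 512 -> 1024 -> 2048 -> 4096 -> 8192 -> 16384 -> 32768 -> 65536 -> 131072 -> 262144 -> 524288 -> 1048576 -> 2097152 (stop, 2097152 >= 1960277)
Number of doublings = ceil(log2(1960277)) = 21


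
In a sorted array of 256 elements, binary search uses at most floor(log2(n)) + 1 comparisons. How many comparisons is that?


Halving sequence: 256 -> 128 -> 64 -> 32 -> 16 -> 8 -> 4 -> 2 -> 1
Number of halvings = 8
Max comparisons = 8 + 1 = 9


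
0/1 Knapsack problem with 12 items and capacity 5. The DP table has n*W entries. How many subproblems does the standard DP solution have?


The DP table is indexed by (item, capacity).
Rows: 12 items
Columns: 5 capacity values (1 to W)
Total subproblems = 12 * 5 = 60


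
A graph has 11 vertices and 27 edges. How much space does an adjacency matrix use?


Adjacency matrix: V x V grid of entries
Space = V^2 = 11^2 = 11 * 11 = 121


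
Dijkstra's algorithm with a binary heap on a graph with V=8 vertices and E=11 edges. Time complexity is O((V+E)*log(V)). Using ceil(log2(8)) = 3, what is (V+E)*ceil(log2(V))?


Dijkstra with a binary heap: each vertex is extracted once, each edge may relax once.
Each heap operation costs O(log V).
V + E = 8 + 11 = 19
ceil(log2(8)) = 3 (since 2^2 = 4 < 8 <= 8 = 2^3)
Total heap work = (V+E) * ceil(log2(V)) = 19 * 3 = 57


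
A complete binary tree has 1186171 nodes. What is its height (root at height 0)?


In a complete binary tree, level k holds nodes 2^k .. 2^(k+1)-1 (1-indexed).
Height = floor(log2(n)) = floor(log2(1186171)) = 20
Check: 2^20 = 1048576 <= 1186171 < 2097152 = 2^21


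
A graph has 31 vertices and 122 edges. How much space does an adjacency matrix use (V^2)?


Adjacency matrix: V x V grid of entries
Space = V^2 = 31^2 = 31 * 31 = 961


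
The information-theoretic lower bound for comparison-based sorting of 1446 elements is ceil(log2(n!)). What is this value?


A binary decision tree of height h has at most 2^h leaves and needs at least n! of them, so h >= ceil(log2(n!)).
1446! is far too large to multiply out, so use Stirling's series:
  ln(n!) ~ n ln n - n + (1/2) ln(2 pi n) + 1/(12n)  (error below 1/(360 n^3), negligible here)
  ln(1446) = 7.2765564
  n ln n = 1446 * 7.2765564 = 10521.9006
  (1/2) ln(2 pi * 1446) = (1/2) ln(9085.4860) = 4.5572
  1/(12*1446) = 0.0001
  ln(1446!) ~ 10521.9006 - 1446 + 4.5572 + 0.0001 = 9080.4579
Convert to base 2: log2(1446!) = 9080.4579 / ln 2 = 9080.4579 / 0.69314718 = 13100.3316
ceil(13100.3316) = 13101


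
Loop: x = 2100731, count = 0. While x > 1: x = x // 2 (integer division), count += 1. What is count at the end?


The variable x halves each step:
x = 2100731 -> 1050365 -> 525182 -> 262591 -> 131295 -> 65647 -> 32823 -> 16411 -> 8205 -> 4102 -> 2051 -> 1025 -> 512 -> 256 -> 128 -> 64 -> 32 -> 16 -> 8 -> 4 -> 2 -> 1
Number of halvings = floor(log2(2100731)) = 21


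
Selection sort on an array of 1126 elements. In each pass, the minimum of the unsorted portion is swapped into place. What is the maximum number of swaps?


Selection sort performs one swap per pass:
  Pass 1: find min in positions 0 to 1125, swap with position 0
  Pass 2: find min in positions 1 to 1125, swap with position 1
  Pass 3: find min in positions 2 to 1125, swap with position 2
  Pass 4: find min in positions 3 to 1125, swap with position 3
  Pass 5: find min in positions 4 to 1125, swap with position 4
  ... (1120 more passes)
Total passes (and swaps) = n - 1 = 1126 - 1 = 1125


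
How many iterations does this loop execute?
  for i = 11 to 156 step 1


The loop variable i takes values starting at 11 and increments by 1 each iteration.
Sequence: i = 11, 12, 13, 14, 15, 16, 17, 18, 19, ...
The upper bound 156 is inclusive, so the count is floor((last - first) / step) + 1:
floor((156 - 11) / 1) + 1 = floor(145/1) + 1 = 145 + 1 = 146


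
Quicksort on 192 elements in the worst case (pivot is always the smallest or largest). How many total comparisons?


In the worst case, each partition step picks the worst pivot:
  Partition 1: 191 comparisons (n-1 elements to compare)
  Partition 2: 190 comparisons
  Partition 3: 189 comparisons
  Partition 4: 188 comparisons
  Partition 5: 187 comparisons
  ...
  Last partition: 0 comparisons
Total = (n-1) + (n-2) + ... + 1 + 0 = n*(n-1)/2
= 192*191/2 = 18336


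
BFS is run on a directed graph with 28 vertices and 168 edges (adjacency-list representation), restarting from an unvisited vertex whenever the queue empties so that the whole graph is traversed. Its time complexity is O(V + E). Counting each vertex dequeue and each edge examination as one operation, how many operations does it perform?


A full BFS traversal dequeues each vertex exactly once and examines each directed edge exactly once.
V = 28 (vertex processing cost)
E = 168 (edge examination cost)
Total operations proportional to V + E = 28 + 168 = 196


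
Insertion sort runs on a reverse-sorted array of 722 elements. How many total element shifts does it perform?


Sum of shifts = 1 + 2 + 3 + ... + 721
= 722 * 721 / 2
= 520562 / 2
= 260281


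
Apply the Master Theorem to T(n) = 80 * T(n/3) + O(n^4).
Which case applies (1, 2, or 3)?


The Master Theorem: T(n) = a*T(n/b) + O(n^c)
  a = 80, b = 3, c = 4
log_b(a) = log_3(80) ~ 3.989
Compare b^c with a: 3^4 = 81 > 80, so c > log_b(a).
Since c > log_b(a), Case 3 applies.
T(n) = O(n^4)
Master Theorem case = 3


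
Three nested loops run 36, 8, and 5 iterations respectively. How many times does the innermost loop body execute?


Loop 1 (outermost): 36 iterations
Loop 2 (middle): 8 iterations per outer
Loop 3 (innermost): 5 iterations per middle
Total = 36 * 8 * 5 = 1440


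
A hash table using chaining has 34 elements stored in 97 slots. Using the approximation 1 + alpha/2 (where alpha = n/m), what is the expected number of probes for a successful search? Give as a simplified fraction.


Load factor alpha = n/m = 34/97
Expected probes = 1 + alpha/2 = 1 + 34/(2*97)
= 1 + 34/194
= 194/194 + 34/194
= 228/194
Simplify: 114/97


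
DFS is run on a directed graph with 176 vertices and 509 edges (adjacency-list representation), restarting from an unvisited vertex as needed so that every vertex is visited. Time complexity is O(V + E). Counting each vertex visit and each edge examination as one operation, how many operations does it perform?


A full DFS traversal processes each vertex exactly once (push/pop on stack).
Each directed edge is examined once.
V = 176, E = 509
V + E = 685


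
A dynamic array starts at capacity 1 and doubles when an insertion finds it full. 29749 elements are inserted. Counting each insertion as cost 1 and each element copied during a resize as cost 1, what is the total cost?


n = 29749
Insertion costs: 29749
Resizes copy 1, 2, 4, ... up to the largest power of 2 that is <= n-1 = 29748, i.e. 16384.
Copy costs = 1 + 2 + 4 + 8 + 16 + 32 + 64 + 128 + 256 + 512 + 1024 + 2048 + 4096 + 8192 + 16384 = 32767
Total = 29749 + 32767 = 62516


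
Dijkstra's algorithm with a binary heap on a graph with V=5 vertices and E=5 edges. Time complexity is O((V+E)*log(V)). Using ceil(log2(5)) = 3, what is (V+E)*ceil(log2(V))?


Dijkstra with a binary heap: each vertex is extracted once, each edge may relax once.
Each heap operation costs O(log V).
V + E = 5 + 5 = 10
ceil(log2(5)) = 3 (since 2^2 = 4 < 5 <= 8 = 2^3)
Total heap work = (V+E) * ceil(log2(V)) = 10 * 3 = 30


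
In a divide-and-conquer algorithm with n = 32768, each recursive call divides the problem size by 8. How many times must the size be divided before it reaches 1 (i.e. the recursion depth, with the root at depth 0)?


Number of divisions = log_8(32768)
Sizes: 32768 -> 4096 -> 512 -> 64 -> 8 -> 1 (5 divisions)
Recursion depth = 5


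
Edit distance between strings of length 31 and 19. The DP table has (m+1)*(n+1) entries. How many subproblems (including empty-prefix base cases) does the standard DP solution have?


The table includes base cases (empty prefixes).
Rows: (m+1) = 32
Columns: (n+1) = 20
Total = 32 * 20 = 640


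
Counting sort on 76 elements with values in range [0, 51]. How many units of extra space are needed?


Output array size: 76 (to store sorted result)
Count array size: 52 (one slot per possible value, range 0 to 51)
Total extra space = 76 + 52 = 128


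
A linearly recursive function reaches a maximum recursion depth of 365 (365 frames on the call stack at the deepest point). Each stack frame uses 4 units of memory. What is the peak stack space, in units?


Maximum recursion depth = 365 frames
Memory per frame = 4 units
Total stack space = depth * frame_size
= 365 * 4 = 1460


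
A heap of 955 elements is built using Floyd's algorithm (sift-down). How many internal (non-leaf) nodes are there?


Leaf nodes occupy roughly half the array.
Sift-down is called for each internal node, starting from the last one.
Internal nodes = floor(n/2) = floor(955/2) = 477


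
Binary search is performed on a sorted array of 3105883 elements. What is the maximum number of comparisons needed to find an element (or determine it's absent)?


Binary search halves the search space each comparison:
  Step 1: search space = 3105883 -> 1552941
  Step 2: search space = 1552941 -> 776470
  Step 3: search space = 776470 -> 388235
  Step 4: search space = 388235 -> 194117
  Step 5: search space = 194117 -> 97058
  Step 6: search space = 97058 -> 48529
  Step 7: search space = 48529 -> 24264
  Step 8: search space = 24264 -> 12132
  Step 9: search space = 12132 -> 6066
  Step 10: search space = 6066 -> 3033
  Step 11: search space = 3033 -> 1516
  Step 12: search space = 1516 -> 758
  Step 13: search space = 758 -> 379
  Step 14: search space = 379 -> 189
  Step 15: search space = 189 -> 94
  Step 16: search space = 94 -> 47
  Step 17: search space = 47 -> 23
  Step 18: search space = 23 -> 11
  Step 19: search space = 11 -> 5
  Step 20: search space = 5 -> 2
  Step 21: search space = 2 -> 1
  Step 22: search space = 1 (final check)
Maximum comparisons = floor(log2(3105883)) + 1 = 21 + 1 = 22
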